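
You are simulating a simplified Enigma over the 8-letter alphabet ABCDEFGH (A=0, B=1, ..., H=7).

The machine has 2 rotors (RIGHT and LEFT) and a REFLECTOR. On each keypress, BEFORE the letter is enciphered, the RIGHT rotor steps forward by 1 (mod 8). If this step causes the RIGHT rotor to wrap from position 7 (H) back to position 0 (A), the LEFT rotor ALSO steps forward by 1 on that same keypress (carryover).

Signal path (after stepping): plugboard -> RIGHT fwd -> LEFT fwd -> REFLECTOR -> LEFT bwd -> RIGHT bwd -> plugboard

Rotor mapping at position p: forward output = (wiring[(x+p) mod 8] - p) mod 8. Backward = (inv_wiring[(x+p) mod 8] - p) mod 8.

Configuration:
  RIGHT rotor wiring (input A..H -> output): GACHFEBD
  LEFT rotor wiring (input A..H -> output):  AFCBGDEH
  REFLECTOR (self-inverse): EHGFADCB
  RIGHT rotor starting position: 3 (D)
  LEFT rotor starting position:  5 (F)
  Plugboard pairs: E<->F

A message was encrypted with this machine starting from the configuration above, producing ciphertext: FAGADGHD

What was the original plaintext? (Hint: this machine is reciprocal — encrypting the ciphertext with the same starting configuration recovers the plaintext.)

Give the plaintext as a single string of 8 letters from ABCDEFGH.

Answer: BDEEFEGA

Derivation:
Char 1 ('F'): step: R->4, L=5; F->plug->E->R->C->L->C->refl->G->L'->A->R'->B->plug->B
Char 2 ('A'): step: R->5, L=5; A->plug->A->R->H->L->B->refl->H->L'->B->R'->D->plug->D
Char 3 ('G'): step: R->6, L=5; G->plug->G->R->H->L->B->refl->H->L'->B->R'->F->plug->E
Char 4 ('A'): step: R->7, L=5; A->plug->A->R->E->L->A->refl->E->L'->G->R'->F->plug->E
Char 5 ('D'): step: R->0, L->6 (L advanced); D->plug->D->R->H->L->F->refl->D->L'->F->R'->E->plug->F
Char 6 ('G'): step: R->1, L=6; G->plug->G->R->C->L->C->refl->G->L'->A->R'->F->plug->E
Char 7 ('H'): step: R->2, L=6; H->plug->H->R->G->L->A->refl->E->L'->E->R'->G->plug->G
Char 8 ('D'): step: R->3, L=6; D->plug->D->R->G->L->A->refl->E->L'->E->R'->A->plug->A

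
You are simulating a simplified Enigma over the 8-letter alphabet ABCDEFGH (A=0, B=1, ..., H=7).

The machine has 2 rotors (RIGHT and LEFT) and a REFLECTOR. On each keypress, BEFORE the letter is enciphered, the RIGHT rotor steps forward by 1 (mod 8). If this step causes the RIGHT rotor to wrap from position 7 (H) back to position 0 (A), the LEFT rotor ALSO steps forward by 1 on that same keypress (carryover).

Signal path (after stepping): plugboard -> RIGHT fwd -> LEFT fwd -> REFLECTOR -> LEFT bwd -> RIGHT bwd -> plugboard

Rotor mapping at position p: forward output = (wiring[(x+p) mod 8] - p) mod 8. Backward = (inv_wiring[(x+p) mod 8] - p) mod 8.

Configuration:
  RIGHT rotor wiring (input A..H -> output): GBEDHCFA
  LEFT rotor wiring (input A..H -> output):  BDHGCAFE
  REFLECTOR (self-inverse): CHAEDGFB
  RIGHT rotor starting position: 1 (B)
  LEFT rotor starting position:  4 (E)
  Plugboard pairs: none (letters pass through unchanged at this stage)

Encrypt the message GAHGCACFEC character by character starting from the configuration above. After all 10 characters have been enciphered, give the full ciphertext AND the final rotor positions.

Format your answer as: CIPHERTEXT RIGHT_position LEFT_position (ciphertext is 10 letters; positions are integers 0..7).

Answer: DBADHHEGDB 3 5

Derivation:
Char 1 ('G'): step: R->2, L=4; G->plug->G->R->E->L->F->refl->G->L'->A->R'->D->plug->D
Char 2 ('A'): step: R->3, L=4; A->plug->A->R->A->L->G->refl->F->L'->E->R'->B->plug->B
Char 3 ('H'): step: R->4, L=4; H->plug->H->R->H->L->C->refl->A->L'->D->R'->A->plug->A
Char 4 ('G'): step: R->5, L=4; G->plug->G->R->G->L->D->refl->E->L'->B->R'->D->plug->D
Char 5 ('C'): step: R->6, L=4; C->plug->C->R->A->L->G->refl->F->L'->E->R'->H->plug->H
Char 6 ('A'): step: R->7, L=4; A->plug->A->R->B->L->E->refl->D->L'->G->R'->H->plug->H
Char 7 ('C'): step: R->0, L->5 (L advanced); C->plug->C->R->E->L->G->refl->F->L'->H->R'->E->plug->E
Char 8 ('F'): step: R->1, L=5; F->plug->F->R->E->L->G->refl->F->L'->H->R'->G->plug->G
Char 9 ('E'): step: R->2, L=5; E->plug->E->R->D->L->E->refl->D->L'->A->R'->D->plug->D
Char 10 ('C'): step: R->3, L=5; C->plug->C->R->H->L->F->refl->G->L'->E->R'->B->plug->B
Final: ciphertext=DBADHHEGDB, RIGHT=3, LEFT=5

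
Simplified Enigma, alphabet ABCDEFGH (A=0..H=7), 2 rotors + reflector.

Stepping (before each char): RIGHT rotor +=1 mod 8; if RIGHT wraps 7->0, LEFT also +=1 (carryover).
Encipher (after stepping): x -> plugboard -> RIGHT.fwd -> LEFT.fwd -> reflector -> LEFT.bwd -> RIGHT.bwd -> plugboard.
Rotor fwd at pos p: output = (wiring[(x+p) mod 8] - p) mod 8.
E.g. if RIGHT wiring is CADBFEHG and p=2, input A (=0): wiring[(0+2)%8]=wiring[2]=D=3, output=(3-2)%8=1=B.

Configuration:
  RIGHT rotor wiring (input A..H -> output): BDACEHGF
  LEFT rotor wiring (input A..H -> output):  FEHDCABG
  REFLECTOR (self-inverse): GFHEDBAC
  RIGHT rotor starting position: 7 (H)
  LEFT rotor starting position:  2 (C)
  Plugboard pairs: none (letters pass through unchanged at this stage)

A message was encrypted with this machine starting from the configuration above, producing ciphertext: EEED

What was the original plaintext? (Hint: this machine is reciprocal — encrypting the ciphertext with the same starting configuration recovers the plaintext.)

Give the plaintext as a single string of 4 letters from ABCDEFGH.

Char 1 ('E'): step: R->0, L->3 (L advanced); E->plug->E->R->E->L->D->refl->E->L'->H->R'->F->plug->F
Char 2 ('E'): step: R->1, L=3; E->plug->E->R->G->L->B->refl->F->L'->C->R'->A->plug->A
Char 3 ('E'): step: R->2, L=3; E->plug->E->R->E->L->D->refl->E->L'->H->R'->G->plug->G
Char 4 ('D'): step: R->3, L=3; D->plug->D->R->D->L->G->refl->A->L'->A->R'->G->plug->G

Answer: FAGG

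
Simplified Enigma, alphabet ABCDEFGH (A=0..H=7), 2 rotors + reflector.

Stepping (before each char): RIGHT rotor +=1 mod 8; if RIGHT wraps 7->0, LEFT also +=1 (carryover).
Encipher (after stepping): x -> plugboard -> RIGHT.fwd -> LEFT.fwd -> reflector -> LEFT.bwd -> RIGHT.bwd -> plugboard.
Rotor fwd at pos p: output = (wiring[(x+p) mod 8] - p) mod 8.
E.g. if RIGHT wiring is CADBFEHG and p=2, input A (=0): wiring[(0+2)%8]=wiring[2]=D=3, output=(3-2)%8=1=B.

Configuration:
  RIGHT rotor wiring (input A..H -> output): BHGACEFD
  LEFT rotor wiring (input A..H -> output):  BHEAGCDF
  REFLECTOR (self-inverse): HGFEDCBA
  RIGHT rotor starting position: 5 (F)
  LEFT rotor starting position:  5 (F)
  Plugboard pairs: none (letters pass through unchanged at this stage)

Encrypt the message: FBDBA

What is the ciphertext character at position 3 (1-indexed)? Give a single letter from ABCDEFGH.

Char 1 ('F'): step: R->6, L=5; F->plug->F->R->C->L->A->refl->H->L'->F->R'->B->plug->B
Char 2 ('B'): step: R->7, L=5; B->plug->B->R->C->L->A->refl->H->L'->F->R'->G->plug->G
Char 3 ('D'): step: R->0, L->6 (L advanced); D->plug->D->R->A->L->F->refl->C->L'->F->R'->G->plug->G

G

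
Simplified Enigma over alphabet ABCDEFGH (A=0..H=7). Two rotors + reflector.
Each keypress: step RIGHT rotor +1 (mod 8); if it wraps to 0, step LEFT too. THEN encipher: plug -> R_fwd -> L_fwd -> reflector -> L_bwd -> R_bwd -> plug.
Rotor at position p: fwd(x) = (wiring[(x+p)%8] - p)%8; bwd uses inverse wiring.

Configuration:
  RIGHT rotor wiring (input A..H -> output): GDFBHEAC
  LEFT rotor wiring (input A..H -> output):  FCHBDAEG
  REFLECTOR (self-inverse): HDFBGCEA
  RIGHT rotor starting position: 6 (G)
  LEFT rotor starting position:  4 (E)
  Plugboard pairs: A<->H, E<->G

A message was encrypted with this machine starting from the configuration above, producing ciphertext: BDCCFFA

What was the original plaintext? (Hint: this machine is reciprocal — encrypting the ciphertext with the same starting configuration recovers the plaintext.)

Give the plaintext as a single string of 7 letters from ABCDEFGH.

Char 1 ('B'): step: R->7, L=4; B->plug->B->R->H->L->F->refl->C->L'->D->R'->A->plug->H
Char 2 ('D'): step: R->0, L->5 (L advanced); D->plug->D->R->B->L->H->refl->A->L'->D->R'->B->plug->B
Char 3 ('C'): step: R->1, L=5; C->plug->C->R->A->L->D->refl->B->L'->C->R'->A->plug->H
Char 4 ('C'): step: R->2, L=5; C->plug->C->R->F->L->C->refl->F->L'->E->R'->G->plug->E
Char 5 ('F'): step: R->3, L=5; F->plug->F->R->D->L->A->refl->H->L'->B->R'->C->plug->C
Char 6 ('F'): step: R->4, L=5; F->plug->F->R->H->L->G->refl->E->L'->G->R'->D->plug->D
Char 7 ('A'): step: R->5, L=5; A->plug->H->R->C->L->B->refl->D->L'->A->R'->F->plug->F

Answer: HBHECDF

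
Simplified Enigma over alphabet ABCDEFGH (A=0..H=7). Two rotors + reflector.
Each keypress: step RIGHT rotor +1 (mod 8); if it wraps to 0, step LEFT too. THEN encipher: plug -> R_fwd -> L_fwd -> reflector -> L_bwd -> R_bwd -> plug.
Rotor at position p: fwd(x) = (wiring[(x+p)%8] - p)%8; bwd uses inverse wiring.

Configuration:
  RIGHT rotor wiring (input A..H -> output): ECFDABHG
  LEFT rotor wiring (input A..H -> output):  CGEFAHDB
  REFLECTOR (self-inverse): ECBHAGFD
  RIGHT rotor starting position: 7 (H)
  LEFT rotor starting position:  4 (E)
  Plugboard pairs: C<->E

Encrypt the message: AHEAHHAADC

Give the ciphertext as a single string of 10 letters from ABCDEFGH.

Answer: CAGDBEHBBB

Derivation:
Char 1 ('A'): step: R->0, L->5 (L advanced); A->plug->A->R->E->L->B->refl->C->L'->A->R'->E->plug->C
Char 2 ('H'): step: R->1, L=5; H->plug->H->R->D->L->F->refl->G->L'->B->R'->A->plug->A
Char 3 ('E'): step: R->2, L=5; E->plug->C->R->G->L->A->refl->E->L'->C->R'->G->plug->G
Char 4 ('A'): step: R->3, L=5; A->plug->A->R->A->L->C->refl->B->L'->E->R'->D->plug->D
Char 5 ('H'): step: R->4, L=5; H->plug->H->R->H->L->D->refl->H->L'->F->R'->B->plug->B
Char 6 ('H'): step: R->5, L=5; H->plug->H->R->D->L->F->refl->G->L'->B->R'->C->plug->E
Char 7 ('A'): step: R->6, L=5; A->plug->A->R->B->L->G->refl->F->L'->D->R'->H->plug->H
Char 8 ('A'): step: R->7, L=5; A->plug->A->R->H->L->D->refl->H->L'->F->R'->B->plug->B
Char 9 ('D'): step: R->0, L->6 (L advanced); D->plug->D->R->D->L->A->refl->E->L'->C->R'->B->plug->B
Char 10 ('C'): step: R->1, L=6; C->plug->E->R->A->L->F->refl->G->L'->E->R'->B->plug->B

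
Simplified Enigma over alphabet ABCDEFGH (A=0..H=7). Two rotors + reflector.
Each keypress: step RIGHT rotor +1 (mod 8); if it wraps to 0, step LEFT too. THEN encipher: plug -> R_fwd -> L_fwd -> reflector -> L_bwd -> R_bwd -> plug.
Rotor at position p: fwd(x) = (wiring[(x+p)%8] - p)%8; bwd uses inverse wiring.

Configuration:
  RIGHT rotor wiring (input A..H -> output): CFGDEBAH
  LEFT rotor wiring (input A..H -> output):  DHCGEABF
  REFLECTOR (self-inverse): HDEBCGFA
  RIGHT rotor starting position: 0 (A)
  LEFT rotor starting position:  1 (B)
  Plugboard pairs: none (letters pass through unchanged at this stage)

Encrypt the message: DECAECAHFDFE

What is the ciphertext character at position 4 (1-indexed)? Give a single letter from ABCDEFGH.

Char 1 ('D'): step: R->1, L=1; D->plug->D->R->D->L->D->refl->B->L'->B->R'->H->plug->H
Char 2 ('E'): step: R->2, L=1; E->plug->E->R->G->L->E->refl->C->L'->H->R'->D->plug->D
Char 3 ('C'): step: R->3, L=1; C->plug->C->R->G->L->E->refl->C->L'->H->R'->F->plug->F
Char 4 ('A'): step: R->4, L=1; A->plug->A->R->A->L->G->refl->F->L'->C->R'->G->plug->G

G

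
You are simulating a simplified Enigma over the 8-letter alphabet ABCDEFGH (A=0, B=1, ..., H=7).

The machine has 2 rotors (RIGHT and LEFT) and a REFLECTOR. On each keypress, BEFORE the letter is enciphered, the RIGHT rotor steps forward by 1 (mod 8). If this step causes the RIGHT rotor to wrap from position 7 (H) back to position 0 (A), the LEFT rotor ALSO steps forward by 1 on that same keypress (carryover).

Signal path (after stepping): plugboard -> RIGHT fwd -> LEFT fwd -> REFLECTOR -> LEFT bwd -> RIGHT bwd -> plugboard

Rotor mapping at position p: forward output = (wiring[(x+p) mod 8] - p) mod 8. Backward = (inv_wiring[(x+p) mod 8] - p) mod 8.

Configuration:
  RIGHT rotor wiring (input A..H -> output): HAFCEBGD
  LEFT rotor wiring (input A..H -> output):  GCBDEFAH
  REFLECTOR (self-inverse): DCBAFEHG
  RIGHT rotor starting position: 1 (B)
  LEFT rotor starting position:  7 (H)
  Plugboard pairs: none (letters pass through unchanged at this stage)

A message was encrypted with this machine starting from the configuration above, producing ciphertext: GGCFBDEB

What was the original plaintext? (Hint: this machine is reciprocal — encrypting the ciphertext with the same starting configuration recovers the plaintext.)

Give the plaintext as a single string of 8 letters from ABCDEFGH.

Answer: EFADFCCF

Derivation:
Char 1 ('G'): step: R->2, L=7; G->plug->G->R->F->L->F->refl->E->L'->E->R'->E->plug->E
Char 2 ('G'): step: R->3, L=7; G->plug->G->R->F->L->F->refl->E->L'->E->R'->F->plug->F
Char 3 ('C'): step: R->4, L=7; C->plug->C->R->C->L->D->refl->A->L'->A->R'->A->plug->A
Char 4 ('F'): step: R->5, L=7; F->plug->F->R->A->L->A->refl->D->L'->C->R'->D->plug->D
Char 5 ('B'): step: R->6, L=7; B->plug->B->R->F->L->F->refl->E->L'->E->R'->F->plug->F
Char 6 ('D'): step: R->7, L=7; D->plug->D->R->G->L->G->refl->H->L'->B->R'->C->plug->C
Char 7 ('E'): step: R->0, L->0 (L advanced); E->plug->E->R->E->L->E->refl->F->L'->F->R'->C->plug->C
Char 8 ('B'): step: R->1, L=0; B->plug->B->R->E->L->E->refl->F->L'->F->R'->F->plug->F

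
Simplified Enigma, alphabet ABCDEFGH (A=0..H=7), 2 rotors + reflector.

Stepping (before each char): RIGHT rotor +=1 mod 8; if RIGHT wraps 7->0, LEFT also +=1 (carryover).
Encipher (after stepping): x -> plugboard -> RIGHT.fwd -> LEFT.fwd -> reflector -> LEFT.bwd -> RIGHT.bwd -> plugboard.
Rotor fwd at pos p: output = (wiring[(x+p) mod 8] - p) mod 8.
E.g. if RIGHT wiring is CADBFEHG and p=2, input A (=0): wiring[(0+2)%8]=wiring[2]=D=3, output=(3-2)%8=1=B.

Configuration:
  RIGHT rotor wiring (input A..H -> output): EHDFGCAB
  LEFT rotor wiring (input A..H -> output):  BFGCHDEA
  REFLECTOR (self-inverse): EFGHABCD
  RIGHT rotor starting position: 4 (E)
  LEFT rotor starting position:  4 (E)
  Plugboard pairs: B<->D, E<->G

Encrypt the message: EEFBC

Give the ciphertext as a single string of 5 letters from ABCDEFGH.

Answer: HBGGH

Derivation:
Char 1 ('E'): step: R->5, L=4; E->plug->G->R->A->L->D->refl->H->L'->B->R'->H->plug->H
Char 2 ('E'): step: R->6, L=4; E->plug->G->R->A->L->D->refl->H->L'->B->R'->D->plug->B
Char 3 ('F'): step: R->7, L=4; F->plug->F->R->H->L->G->refl->C->L'->G->R'->E->plug->G
Char 4 ('B'): step: R->0, L->5 (L advanced); B->plug->D->R->F->L->B->refl->F->L'->G->R'->E->plug->G
Char 5 ('C'): step: R->1, L=5; C->plug->C->R->E->L->A->refl->E->L'->D->R'->H->plug->H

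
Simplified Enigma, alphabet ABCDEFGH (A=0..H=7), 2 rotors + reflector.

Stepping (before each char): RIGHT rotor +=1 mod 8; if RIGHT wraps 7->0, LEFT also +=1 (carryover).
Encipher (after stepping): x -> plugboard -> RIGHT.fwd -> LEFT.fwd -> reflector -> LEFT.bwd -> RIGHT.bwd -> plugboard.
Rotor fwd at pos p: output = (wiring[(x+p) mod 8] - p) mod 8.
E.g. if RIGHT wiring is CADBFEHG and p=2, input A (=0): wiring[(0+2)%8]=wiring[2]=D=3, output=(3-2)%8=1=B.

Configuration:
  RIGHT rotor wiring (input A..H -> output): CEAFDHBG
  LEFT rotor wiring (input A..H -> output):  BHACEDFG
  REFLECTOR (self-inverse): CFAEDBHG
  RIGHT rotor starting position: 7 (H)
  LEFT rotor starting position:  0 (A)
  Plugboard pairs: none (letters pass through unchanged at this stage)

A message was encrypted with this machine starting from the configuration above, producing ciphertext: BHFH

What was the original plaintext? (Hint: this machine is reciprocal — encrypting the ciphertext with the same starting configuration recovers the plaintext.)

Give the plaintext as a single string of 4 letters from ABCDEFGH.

Answer: FFEE

Derivation:
Char 1 ('B'): step: R->0, L->1 (L advanced); B->plug->B->R->E->L->C->refl->A->L'->H->R'->F->plug->F
Char 2 ('H'): step: R->1, L=1; H->plug->H->R->B->L->H->refl->G->L'->A->R'->F->plug->F
Char 3 ('F'): step: R->2, L=1; F->plug->F->R->E->L->C->refl->A->L'->H->R'->E->plug->E
Char 4 ('H'): step: R->3, L=1; H->plug->H->R->F->L->E->refl->D->L'->D->R'->E->plug->E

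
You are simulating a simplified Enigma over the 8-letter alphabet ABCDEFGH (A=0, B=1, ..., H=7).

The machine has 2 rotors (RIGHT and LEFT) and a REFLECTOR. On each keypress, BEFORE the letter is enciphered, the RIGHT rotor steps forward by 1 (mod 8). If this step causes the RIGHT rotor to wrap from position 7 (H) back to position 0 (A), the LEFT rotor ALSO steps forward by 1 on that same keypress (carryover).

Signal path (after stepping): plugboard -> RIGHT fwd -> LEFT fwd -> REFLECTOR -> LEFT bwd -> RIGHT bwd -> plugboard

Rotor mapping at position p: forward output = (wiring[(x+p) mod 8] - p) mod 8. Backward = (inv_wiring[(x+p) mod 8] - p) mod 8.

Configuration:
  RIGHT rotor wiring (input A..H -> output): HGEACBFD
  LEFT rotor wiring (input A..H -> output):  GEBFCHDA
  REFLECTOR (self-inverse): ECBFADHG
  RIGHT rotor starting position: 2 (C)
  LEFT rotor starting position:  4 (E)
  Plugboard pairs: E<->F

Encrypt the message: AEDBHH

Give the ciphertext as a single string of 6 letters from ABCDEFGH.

Char 1 ('A'): step: R->3, L=4; A->plug->A->R->F->L->A->refl->E->L'->D->R'->G->plug->G
Char 2 ('E'): step: R->4, L=4; E->plug->F->R->C->L->H->refl->G->L'->A->R'->G->plug->G
Char 3 ('D'): step: R->5, L=4; D->plug->D->R->C->L->H->refl->G->L'->A->R'->B->plug->B
Char 4 ('B'): step: R->6, L=4; B->plug->B->R->F->L->A->refl->E->L'->D->R'->H->plug->H
Char 5 ('H'): step: R->7, L=4; H->plug->H->R->G->L->F->refl->D->L'->B->R'->E->plug->F
Char 6 ('H'): step: R->0, L->5 (L advanced); H->plug->H->R->D->L->B->refl->C->L'->A->R'->D->plug->D

Answer: GGBHFD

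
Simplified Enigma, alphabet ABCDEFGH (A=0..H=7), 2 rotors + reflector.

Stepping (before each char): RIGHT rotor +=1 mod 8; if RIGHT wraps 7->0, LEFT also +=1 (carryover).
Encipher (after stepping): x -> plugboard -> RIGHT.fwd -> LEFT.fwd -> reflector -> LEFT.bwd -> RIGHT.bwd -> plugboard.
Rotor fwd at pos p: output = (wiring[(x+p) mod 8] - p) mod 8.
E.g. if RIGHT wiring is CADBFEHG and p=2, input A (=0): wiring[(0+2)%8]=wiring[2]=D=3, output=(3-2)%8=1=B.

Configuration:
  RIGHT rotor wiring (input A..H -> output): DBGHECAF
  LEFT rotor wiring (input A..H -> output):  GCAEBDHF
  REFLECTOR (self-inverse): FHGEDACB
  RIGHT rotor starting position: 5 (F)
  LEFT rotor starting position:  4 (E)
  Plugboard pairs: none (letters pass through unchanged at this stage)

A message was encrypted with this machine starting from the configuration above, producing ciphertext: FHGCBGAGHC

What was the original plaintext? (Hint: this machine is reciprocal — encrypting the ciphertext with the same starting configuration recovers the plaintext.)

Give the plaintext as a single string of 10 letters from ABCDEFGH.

Answer: DGBDHHDEAB

Derivation:
Char 1 ('F'): step: R->6, L=4; F->plug->F->R->B->L->H->refl->B->L'->D->R'->D->plug->D
Char 2 ('H'): step: R->7, L=4; H->plug->H->R->B->L->H->refl->B->L'->D->R'->G->plug->G
Char 3 ('G'): step: R->0, L->5 (L advanced); G->plug->G->R->A->L->G->refl->C->L'->B->R'->B->plug->B
Char 4 ('C'): step: R->1, L=5; C->plug->C->R->G->L->H->refl->B->L'->D->R'->D->plug->D
Char 5 ('B'): step: R->2, L=5; B->plug->B->R->F->L->D->refl->E->L'->H->R'->H->plug->H
Char 6 ('G'): step: R->3, L=5; G->plug->G->R->G->L->H->refl->B->L'->D->R'->H->plug->H
Char 7 ('A'): step: R->4, L=5; A->plug->A->R->A->L->G->refl->C->L'->B->R'->D->plug->D
Char 8 ('G'): step: R->5, L=5; G->plug->G->R->C->L->A->refl->F->L'->E->R'->E->plug->E
Char 9 ('H'): step: R->6, L=5; H->plug->H->R->E->L->F->refl->A->L'->C->R'->A->plug->A
Char 10 ('C'): step: R->7, L=5; C->plug->C->R->C->L->A->refl->F->L'->E->R'->B->plug->B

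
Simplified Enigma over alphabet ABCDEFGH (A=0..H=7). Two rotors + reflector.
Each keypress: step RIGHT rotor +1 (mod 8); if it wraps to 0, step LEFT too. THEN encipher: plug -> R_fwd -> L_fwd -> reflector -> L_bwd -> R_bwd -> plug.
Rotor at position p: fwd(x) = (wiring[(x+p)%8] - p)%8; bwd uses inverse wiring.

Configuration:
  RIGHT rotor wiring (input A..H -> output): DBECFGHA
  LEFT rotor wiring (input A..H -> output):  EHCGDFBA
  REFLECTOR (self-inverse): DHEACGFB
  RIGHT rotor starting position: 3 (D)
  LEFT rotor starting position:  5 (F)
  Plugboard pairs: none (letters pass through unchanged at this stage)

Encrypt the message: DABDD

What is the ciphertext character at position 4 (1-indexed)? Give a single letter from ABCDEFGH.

Char 1 ('D'): step: R->4, L=5; D->plug->D->R->E->L->C->refl->E->L'->B->R'->A->plug->A
Char 2 ('A'): step: R->5, L=5; A->plug->A->R->B->L->E->refl->C->L'->E->R'->E->plug->E
Char 3 ('B'): step: R->6, L=5; B->plug->B->R->C->L->D->refl->A->L'->A->R'->H->plug->H
Char 4 ('D'): step: R->7, L=5; D->plug->D->R->F->L->F->refl->G->L'->H->R'->G->plug->G

G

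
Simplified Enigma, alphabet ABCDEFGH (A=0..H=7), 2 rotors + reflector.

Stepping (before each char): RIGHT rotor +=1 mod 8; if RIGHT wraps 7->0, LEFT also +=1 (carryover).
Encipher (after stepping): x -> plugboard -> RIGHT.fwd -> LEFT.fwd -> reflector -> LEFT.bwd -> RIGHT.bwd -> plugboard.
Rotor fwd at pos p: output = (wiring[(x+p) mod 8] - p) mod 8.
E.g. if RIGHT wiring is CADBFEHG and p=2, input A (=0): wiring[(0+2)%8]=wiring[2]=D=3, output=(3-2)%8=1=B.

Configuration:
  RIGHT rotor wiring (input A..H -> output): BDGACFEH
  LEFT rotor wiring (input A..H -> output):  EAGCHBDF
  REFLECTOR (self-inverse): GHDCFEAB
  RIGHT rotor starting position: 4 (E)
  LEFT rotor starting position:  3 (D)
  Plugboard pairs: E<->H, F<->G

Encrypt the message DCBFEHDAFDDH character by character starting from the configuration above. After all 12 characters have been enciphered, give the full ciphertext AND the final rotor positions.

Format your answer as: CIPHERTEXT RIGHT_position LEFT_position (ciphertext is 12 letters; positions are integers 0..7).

Char 1 ('D'): step: R->5, L=3; D->plug->D->R->E->L->C->refl->D->L'->H->R'->B->plug->B
Char 2 ('C'): step: R->6, L=3; C->plug->C->R->D->L->A->refl->G->L'->C->R'->F->plug->G
Char 3 ('B'): step: R->7, L=3; B->plug->B->R->C->L->G->refl->A->L'->D->R'->F->plug->G
Char 4 ('F'): step: R->0, L->4 (L advanced); F->plug->G->R->E->L->A->refl->G->L'->H->R'->H->plug->E
Char 5 ('E'): step: R->1, L=4; E->plug->H->R->A->L->D->refl->C->L'->G->R'->G->plug->F
Char 6 ('H'): step: R->2, L=4; H->plug->E->R->C->L->H->refl->B->L'->D->R'->D->plug->D
Char 7 ('D'): step: R->3, L=4; D->plug->D->R->B->L->F->refl->E->L'->F->R'->A->plug->A
Char 8 ('A'): step: R->4, L=4; A->plug->A->R->G->L->C->refl->D->L'->A->R'->C->plug->C
Char 9 ('F'): step: R->5, L=4; F->plug->G->R->D->L->B->refl->H->L'->C->R'->C->plug->C
Char 10 ('D'): step: R->6, L=4; D->plug->D->R->F->L->E->refl->F->L'->B->R'->B->plug->B
Char 11 ('D'): step: R->7, L=4; D->plug->D->R->H->L->G->refl->A->L'->E->R'->C->plug->C
Char 12 ('H'): step: R->0, L->5 (L advanced); H->plug->E->R->C->L->A->refl->G->L'->B->R'->A->plug->A
Final: ciphertext=BGGEFDACCBCA, RIGHT=0, LEFT=5

Answer: BGGEFDACCBCA 0 5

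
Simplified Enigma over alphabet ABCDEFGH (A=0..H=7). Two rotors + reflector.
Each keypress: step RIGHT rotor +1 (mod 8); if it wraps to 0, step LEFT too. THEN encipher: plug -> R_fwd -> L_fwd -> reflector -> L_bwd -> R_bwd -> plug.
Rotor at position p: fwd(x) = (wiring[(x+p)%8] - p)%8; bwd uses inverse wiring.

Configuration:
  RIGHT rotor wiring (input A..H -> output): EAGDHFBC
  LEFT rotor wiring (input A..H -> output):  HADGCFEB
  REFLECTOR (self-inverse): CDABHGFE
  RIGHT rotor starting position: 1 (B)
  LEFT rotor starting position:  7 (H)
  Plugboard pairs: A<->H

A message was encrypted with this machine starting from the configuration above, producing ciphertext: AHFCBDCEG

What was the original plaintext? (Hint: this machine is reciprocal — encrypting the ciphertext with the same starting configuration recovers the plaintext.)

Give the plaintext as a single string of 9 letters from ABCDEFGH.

Answer: EFHAHGBGE

Derivation:
Char 1 ('A'): step: R->2, L=7; A->plug->H->R->G->L->G->refl->F->L'->H->R'->E->plug->E
Char 2 ('H'): step: R->3, L=7; H->plug->A->R->A->L->C->refl->A->L'->B->R'->F->plug->F
Char 3 ('F'): step: R->4, L=7; F->plug->F->R->E->L->H->refl->E->L'->D->R'->A->plug->H
Char 4 ('C'): step: R->5, L=7; C->plug->C->R->F->L->D->refl->B->L'->C->R'->H->plug->A
Char 5 ('B'): step: R->6, L=7; B->plug->B->R->E->L->H->refl->E->L'->D->R'->A->plug->H
Char 6 ('D'): step: R->7, L=7; D->plug->D->R->H->L->F->refl->G->L'->G->R'->G->plug->G
Char 7 ('C'): step: R->0, L->0 (L advanced); C->plug->C->R->G->L->E->refl->H->L'->A->R'->B->plug->B
Char 8 ('E'): step: R->1, L=0; E->plug->E->R->E->L->C->refl->A->L'->B->R'->G->plug->G
Char 9 ('G'): step: R->2, L=0; G->plug->G->R->C->L->D->refl->B->L'->H->R'->E->plug->E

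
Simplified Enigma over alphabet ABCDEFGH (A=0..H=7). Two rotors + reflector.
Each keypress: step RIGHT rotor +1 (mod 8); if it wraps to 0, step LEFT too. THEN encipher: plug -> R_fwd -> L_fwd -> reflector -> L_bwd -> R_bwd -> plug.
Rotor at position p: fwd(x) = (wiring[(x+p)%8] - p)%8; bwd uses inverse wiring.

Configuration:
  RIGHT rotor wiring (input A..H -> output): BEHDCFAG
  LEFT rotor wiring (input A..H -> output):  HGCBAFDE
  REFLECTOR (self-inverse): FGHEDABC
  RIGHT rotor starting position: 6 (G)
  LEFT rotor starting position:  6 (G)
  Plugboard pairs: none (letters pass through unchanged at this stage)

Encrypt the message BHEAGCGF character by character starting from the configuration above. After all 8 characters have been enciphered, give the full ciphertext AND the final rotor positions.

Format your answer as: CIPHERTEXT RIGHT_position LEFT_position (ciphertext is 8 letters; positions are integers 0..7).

Answer: HFCEADHD 6 7

Derivation:
Char 1 ('B'): step: R->7, L=6; B->plug->B->R->C->L->B->refl->G->L'->B->R'->H->plug->H
Char 2 ('H'): step: R->0, L->7 (L advanced); H->plug->H->R->G->L->G->refl->B->L'->F->R'->F->plug->F
Char 3 ('E'): step: R->1, L=7; E->plug->E->R->E->L->C->refl->H->L'->C->R'->C->plug->C
Char 4 ('A'): step: R->2, L=7; A->plug->A->R->F->L->B->refl->G->L'->G->R'->E->plug->E
Char 5 ('G'): step: R->3, L=7; G->plug->G->R->B->L->A->refl->F->L'->A->R'->A->plug->A
Char 6 ('C'): step: R->4, L=7; C->plug->C->R->E->L->C->refl->H->L'->C->R'->D->plug->D
Char 7 ('G'): step: R->5, L=7; G->plug->G->R->G->L->G->refl->B->L'->F->R'->H->plug->H
Char 8 ('F'): step: R->6, L=7; F->plug->F->R->F->L->B->refl->G->L'->G->R'->D->plug->D
Final: ciphertext=HFCEADHD, RIGHT=6, LEFT=7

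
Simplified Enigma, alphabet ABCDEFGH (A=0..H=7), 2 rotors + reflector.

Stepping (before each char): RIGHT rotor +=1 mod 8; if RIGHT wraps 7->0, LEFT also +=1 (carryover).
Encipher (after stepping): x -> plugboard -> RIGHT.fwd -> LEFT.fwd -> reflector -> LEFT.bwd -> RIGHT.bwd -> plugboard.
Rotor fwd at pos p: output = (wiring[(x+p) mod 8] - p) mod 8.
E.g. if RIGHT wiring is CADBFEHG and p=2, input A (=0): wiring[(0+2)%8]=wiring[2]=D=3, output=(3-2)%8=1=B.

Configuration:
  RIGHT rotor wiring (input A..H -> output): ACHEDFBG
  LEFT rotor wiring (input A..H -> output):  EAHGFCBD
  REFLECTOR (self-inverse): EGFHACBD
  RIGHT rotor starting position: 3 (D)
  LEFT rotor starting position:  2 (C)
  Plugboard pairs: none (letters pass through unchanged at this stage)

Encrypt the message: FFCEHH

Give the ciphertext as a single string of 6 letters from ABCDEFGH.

Char 1 ('F'): step: R->4, L=2; F->plug->F->R->G->L->C->refl->F->L'->A->R'->H->plug->H
Char 2 ('F'): step: R->5, L=2; F->plug->F->R->C->L->D->refl->H->L'->E->R'->B->plug->B
Char 3 ('C'): step: R->6, L=2; C->plug->C->R->C->L->D->refl->H->L'->E->R'->D->plug->D
Char 4 ('E'): step: R->7, L=2; E->plug->E->R->F->L->B->refl->G->L'->H->R'->A->plug->A
Char 5 ('H'): step: R->0, L->3 (L advanced); H->plug->H->R->G->L->F->refl->C->L'->B->R'->G->plug->G
Char 6 ('H'): step: R->1, L=3; H->plug->H->R->H->L->E->refl->A->L'->E->R'->E->plug->E

Answer: HBDAGE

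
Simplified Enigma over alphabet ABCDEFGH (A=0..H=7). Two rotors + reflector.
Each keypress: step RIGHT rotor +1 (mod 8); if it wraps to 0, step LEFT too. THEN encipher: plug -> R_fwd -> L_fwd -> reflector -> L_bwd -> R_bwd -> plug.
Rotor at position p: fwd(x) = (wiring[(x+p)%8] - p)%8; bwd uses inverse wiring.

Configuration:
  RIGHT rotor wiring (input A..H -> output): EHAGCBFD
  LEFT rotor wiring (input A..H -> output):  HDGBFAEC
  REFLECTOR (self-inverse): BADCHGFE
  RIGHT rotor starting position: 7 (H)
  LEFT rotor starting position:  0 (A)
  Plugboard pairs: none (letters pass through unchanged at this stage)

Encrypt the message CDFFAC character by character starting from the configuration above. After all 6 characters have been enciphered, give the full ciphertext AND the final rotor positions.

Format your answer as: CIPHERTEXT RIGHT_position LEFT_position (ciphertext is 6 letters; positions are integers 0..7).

Char 1 ('C'): step: R->0, L->1 (L advanced); C->plug->C->R->A->L->C->refl->D->L'->F->R'->G->plug->G
Char 2 ('D'): step: R->1, L=1; D->plug->D->R->B->L->F->refl->G->L'->H->R'->B->plug->B
Char 3 ('F'): step: R->2, L=1; F->plug->F->R->B->L->F->refl->G->L'->H->R'->D->plug->D
Char 4 ('F'): step: R->3, L=1; F->plug->F->R->B->L->F->refl->G->L'->H->R'->B->plug->B
Char 5 ('A'): step: R->4, L=1; A->plug->A->R->G->L->B->refl->A->L'->C->R'->H->plug->H
Char 6 ('C'): step: R->5, L=1; C->plug->C->R->G->L->B->refl->A->L'->C->R'->E->plug->E
Final: ciphertext=GBDBHE, RIGHT=5, LEFT=1

Answer: GBDBHE 5 1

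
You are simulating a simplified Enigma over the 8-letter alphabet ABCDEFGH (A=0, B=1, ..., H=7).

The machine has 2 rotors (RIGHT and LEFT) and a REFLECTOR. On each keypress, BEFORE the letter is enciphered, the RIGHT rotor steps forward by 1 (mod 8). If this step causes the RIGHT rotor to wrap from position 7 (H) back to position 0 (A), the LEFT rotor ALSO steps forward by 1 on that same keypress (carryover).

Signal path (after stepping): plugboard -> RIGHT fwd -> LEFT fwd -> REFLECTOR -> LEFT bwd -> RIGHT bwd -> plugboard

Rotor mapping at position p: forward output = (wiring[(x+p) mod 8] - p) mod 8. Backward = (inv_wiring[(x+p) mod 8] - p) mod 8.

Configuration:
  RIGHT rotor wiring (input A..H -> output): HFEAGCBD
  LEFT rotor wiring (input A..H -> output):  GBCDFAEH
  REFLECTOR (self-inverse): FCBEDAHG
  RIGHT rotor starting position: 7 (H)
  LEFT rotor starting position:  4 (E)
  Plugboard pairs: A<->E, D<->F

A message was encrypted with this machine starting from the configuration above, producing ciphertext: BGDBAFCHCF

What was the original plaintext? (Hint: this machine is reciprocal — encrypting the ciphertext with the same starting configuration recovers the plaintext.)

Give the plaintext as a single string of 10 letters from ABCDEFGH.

Char 1 ('B'): step: R->0, L->5 (L advanced); B->plug->B->R->F->L->F->refl->A->L'->H->R'->A->plug->E
Char 2 ('G'): step: R->1, L=5; G->plug->G->R->C->L->C->refl->B->L'->D->R'->B->plug->B
Char 3 ('D'): step: R->2, L=5; D->plug->F->R->B->L->H->refl->G->L'->G->R'->B->plug->B
Char 4 ('B'): step: R->3, L=5; B->plug->B->R->D->L->B->refl->C->L'->C->R'->G->plug->G
Char 5 ('A'): step: R->4, L=5; A->plug->E->R->D->L->B->refl->C->L'->C->R'->A->plug->E
Char 6 ('F'): step: R->5, L=5; F->plug->D->R->C->L->C->refl->B->L'->D->R'->G->plug->G
Char 7 ('C'): step: R->6, L=5; C->plug->C->R->B->L->H->refl->G->L'->G->R'->E->plug->A
Char 8 ('H'): step: R->7, L=5; H->plug->H->R->C->L->C->refl->B->L'->D->R'->G->plug->G
Char 9 ('C'): step: R->0, L->6 (L advanced); C->plug->C->R->E->L->E->refl->D->L'->D->R'->H->plug->H
Char 10 ('F'): step: R->1, L=6; F->plug->D->R->F->L->F->refl->A->L'->C->R'->G->plug->G

Answer: EBBGEGAGHG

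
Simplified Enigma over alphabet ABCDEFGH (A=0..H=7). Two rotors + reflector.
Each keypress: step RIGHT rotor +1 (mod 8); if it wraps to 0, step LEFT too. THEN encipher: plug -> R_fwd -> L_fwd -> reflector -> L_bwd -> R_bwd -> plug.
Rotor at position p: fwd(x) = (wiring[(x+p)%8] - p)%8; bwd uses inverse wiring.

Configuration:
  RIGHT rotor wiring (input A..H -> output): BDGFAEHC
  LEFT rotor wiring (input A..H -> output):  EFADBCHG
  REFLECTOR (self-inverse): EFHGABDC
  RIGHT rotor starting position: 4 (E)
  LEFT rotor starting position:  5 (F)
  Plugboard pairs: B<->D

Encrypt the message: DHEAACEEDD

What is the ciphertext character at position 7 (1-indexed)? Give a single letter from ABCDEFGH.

Char 1 ('D'): step: R->5, L=5; D->plug->B->R->C->L->B->refl->F->L'->A->R'->G->plug->G
Char 2 ('H'): step: R->6, L=5; H->plug->H->R->G->L->G->refl->D->L'->F->R'->D->plug->B
Char 3 ('E'): step: R->7, L=5; E->plug->E->R->G->L->G->refl->D->L'->F->R'->G->plug->G
Char 4 ('A'): step: R->0, L->6 (L advanced); A->plug->A->R->B->L->A->refl->E->L'->H->R'->G->plug->G
Char 5 ('A'): step: R->1, L=6; A->plug->A->R->C->L->G->refl->D->L'->G->R'->F->plug->F
Char 6 ('C'): step: R->2, L=6; C->plug->C->R->G->L->D->refl->G->L'->C->R'->D->plug->B
Char 7 ('E'): step: R->3, L=6; E->plug->E->R->H->L->E->refl->A->L'->B->R'->C->plug->C

C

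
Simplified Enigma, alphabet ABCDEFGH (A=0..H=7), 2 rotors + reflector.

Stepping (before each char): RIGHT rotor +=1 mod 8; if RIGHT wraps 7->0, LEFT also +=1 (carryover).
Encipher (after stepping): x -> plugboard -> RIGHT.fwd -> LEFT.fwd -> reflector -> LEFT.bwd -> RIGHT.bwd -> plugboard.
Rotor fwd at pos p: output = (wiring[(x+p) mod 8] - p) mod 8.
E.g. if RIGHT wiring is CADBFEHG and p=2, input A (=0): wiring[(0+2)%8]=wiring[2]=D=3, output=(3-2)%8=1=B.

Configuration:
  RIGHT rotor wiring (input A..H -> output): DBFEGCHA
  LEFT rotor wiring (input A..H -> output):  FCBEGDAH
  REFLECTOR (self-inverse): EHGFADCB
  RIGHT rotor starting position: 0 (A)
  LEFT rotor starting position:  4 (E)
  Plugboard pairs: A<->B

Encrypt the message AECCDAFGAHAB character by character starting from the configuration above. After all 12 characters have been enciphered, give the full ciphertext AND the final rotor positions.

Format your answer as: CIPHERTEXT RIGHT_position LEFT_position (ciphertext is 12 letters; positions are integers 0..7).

Char 1 ('A'): step: R->1, L=4; A->plug->B->R->E->L->B->refl->H->L'->B->R'->E->plug->E
Char 2 ('E'): step: R->2, L=4; E->plug->E->R->F->L->G->refl->C->L'->A->R'->D->plug->D
Char 3 ('C'): step: R->3, L=4; C->plug->C->R->H->L->A->refl->E->L'->C->R'->H->plug->H
Char 4 ('C'): step: R->4, L=4; C->plug->C->R->D->L->D->refl->F->L'->G->R'->B->plug->A
Char 5 ('D'): step: R->5, L=4; D->plug->D->R->G->L->F->refl->D->L'->D->R'->C->plug->C
Char 6 ('A'): step: R->6, L=4; A->plug->B->R->C->L->E->refl->A->L'->H->R'->E->plug->E
Char 7 ('F'): step: R->7, L=4; F->plug->F->R->H->L->A->refl->E->L'->C->R'->C->plug->C
Char 8 ('G'): step: R->0, L->5 (L advanced); G->plug->G->R->H->L->B->refl->H->L'->G->R'->E->plug->E
Char 9 ('A'): step: R->1, L=5; A->plug->B->R->E->L->F->refl->D->L'->B->R'->E->plug->E
Char 10 ('H'): step: R->2, L=5; H->plug->H->R->H->L->B->refl->H->L'->G->R'->F->plug->F
Char 11 ('A'): step: R->3, L=5; A->plug->B->R->D->L->A->refl->E->L'->F->R'->E->plug->E
Char 12 ('B'): step: R->4, L=5; B->plug->A->R->C->L->C->refl->G->L'->A->R'->H->plug->H
Final: ciphertext=EDHACECEEFEH, RIGHT=4, LEFT=5

Answer: EDHACECEEFEH 4 5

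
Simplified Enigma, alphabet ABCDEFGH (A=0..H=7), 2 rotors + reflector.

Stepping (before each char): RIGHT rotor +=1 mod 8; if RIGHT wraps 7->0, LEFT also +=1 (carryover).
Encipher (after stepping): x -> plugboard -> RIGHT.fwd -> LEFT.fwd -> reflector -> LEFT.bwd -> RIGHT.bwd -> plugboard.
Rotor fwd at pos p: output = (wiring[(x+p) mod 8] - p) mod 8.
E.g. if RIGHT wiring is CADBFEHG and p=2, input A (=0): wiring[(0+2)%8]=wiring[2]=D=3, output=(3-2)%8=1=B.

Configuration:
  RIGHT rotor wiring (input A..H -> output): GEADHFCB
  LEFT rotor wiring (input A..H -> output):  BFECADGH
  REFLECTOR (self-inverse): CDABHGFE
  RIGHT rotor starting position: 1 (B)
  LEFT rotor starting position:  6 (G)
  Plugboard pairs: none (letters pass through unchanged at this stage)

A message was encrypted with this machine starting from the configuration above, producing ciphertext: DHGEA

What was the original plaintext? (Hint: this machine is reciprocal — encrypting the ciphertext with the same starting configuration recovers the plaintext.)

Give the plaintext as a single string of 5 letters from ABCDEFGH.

Char 1 ('D'): step: R->2, L=6; D->plug->D->R->D->L->H->refl->E->L'->F->R'->C->plug->C
Char 2 ('H'): step: R->3, L=6; H->plug->H->R->F->L->E->refl->H->L'->D->R'->F->plug->F
Char 3 ('G'): step: R->4, L=6; G->plug->G->R->E->L->G->refl->F->L'->H->R'->H->plug->H
Char 4 ('E'): step: R->5, L=6; E->plug->E->R->H->L->F->refl->G->L'->E->R'->C->plug->C
Char 5 ('A'): step: R->6, L=6; A->plug->A->R->E->L->G->refl->F->L'->H->R'->H->plug->H

Answer: CFHCH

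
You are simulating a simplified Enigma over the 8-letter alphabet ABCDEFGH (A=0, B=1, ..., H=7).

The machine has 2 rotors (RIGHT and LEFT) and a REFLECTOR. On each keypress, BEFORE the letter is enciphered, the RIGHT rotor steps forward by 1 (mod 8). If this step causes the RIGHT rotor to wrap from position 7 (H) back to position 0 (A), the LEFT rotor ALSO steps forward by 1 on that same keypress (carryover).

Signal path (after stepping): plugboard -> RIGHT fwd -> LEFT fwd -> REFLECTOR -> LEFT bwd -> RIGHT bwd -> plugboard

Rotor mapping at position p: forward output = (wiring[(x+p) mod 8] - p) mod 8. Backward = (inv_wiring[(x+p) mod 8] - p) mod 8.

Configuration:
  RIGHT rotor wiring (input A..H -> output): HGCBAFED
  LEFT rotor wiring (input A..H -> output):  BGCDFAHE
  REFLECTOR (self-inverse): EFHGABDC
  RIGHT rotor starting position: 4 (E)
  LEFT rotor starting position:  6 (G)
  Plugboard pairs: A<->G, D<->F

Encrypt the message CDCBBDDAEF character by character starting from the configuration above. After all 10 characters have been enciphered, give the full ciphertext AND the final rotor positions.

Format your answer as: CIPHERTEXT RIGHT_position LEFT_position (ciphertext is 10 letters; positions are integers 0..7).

Answer: BEAEAEHCFG 6 7

Derivation:
Char 1 ('C'): step: R->5, L=6; C->plug->C->R->G->L->H->refl->C->L'->H->R'->B->plug->B
Char 2 ('D'): step: R->6, L=6; D->plug->F->R->D->L->A->refl->E->L'->E->R'->E->plug->E
Char 3 ('C'): step: R->7, L=6; C->plug->C->R->H->L->C->refl->H->L'->G->R'->G->plug->A
Char 4 ('B'): step: R->0, L->7 (L advanced); B->plug->B->R->G->L->B->refl->F->L'->A->R'->E->plug->E
Char 5 ('B'): step: R->1, L=7; B->plug->B->R->B->L->C->refl->H->L'->C->R'->G->plug->A
Char 6 ('D'): step: R->2, L=7; D->plug->F->R->B->L->C->refl->H->L'->C->R'->E->plug->E
Char 7 ('D'): step: R->3, L=7; D->plug->F->R->E->L->E->refl->A->L'->H->R'->H->plug->H
Char 8 ('A'): step: R->4, L=7; A->plug->G->R->G->L->B->refl->F->L'->A->R'->C->plug->C
Char 9 ('E'): step: R->5, L=7; E->plug->E->R->B->L->C->refl->H->L'->C->R'->D->plug->F
Char 10 ('F'): step: R->6, L=7; F->plug->D->R->A->L->F->refl->B->L'->G->R'->A->plug->G
Final: ciphertext=BEAEAEHCFG, RIGHT=6, LEFT=7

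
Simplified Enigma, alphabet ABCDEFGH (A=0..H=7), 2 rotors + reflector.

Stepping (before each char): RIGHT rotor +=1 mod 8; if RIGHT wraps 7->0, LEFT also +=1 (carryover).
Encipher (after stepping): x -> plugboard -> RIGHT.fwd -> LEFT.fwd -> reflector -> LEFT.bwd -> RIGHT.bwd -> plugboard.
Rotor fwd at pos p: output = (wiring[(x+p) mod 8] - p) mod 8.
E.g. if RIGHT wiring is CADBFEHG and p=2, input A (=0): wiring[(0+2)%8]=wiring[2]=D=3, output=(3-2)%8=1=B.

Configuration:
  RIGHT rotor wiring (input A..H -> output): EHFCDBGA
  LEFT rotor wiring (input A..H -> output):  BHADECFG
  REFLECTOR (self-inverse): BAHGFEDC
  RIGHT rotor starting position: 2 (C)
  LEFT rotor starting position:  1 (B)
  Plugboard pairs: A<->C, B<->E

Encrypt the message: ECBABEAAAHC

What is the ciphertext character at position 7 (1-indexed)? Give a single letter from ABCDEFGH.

Char 1 ('E'): step: R->3, L=1; E->plug->B->R->A->L->G->refl->D->L'->D->R'->D->plug->D
Char 2 ('C'): step: R->4, L=1; C->plug->A->R->H->L->A->refl->B->L'->E->R'->D->plug->D
Char 3 ('B'): step: R->5, L=1; B->plug->E->R->C->L->C->refl->H->L'->B->R'->B->plug->E
Char 4 ('A'): step: R->6, L=1; A->plug->C->R->G->L->F->refl->E->L'->F->R'->G->plug->G
Char 5 ('B'): step: R->7, L=1; B->plug->E->R->D->L->D->refl->G->L'->A->R'->C->plug->A
Char 6 ('E'): step: R->0, L->2 (L advanced); E->plug->B->R->H->L->F->refl->E->L'->F->R'->C->plug->A
Char 7 ('A'): step: R->1, L=2; A->plug->C->R->B->L->B->refl->A->L'->D->R'->H->plug->H

H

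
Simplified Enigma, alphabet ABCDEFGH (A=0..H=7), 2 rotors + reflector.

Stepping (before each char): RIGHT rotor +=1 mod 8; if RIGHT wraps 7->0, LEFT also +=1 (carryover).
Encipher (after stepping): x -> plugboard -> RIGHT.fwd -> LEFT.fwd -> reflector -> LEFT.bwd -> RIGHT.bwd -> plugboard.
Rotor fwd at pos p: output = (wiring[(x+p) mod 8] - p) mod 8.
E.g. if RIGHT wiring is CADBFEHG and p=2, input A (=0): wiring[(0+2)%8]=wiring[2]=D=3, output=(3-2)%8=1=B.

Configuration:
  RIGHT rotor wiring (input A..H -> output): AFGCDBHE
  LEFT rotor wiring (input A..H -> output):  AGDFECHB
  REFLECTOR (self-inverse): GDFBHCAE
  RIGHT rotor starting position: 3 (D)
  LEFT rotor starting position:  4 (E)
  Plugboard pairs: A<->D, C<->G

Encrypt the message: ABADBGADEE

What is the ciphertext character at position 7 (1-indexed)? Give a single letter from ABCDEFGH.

Char 1 ('A'): step: R->4, L=4; A->plug->D->R->A->L->A->refl->G->L'->B->R'->F->plug->F
Char 2 ('B'): step: R->5, L=4; B->plug->B->R->C->L->D->refl->B->L'->H->R'->C->plug->G
Char 3 ('A'): step: R->6, L=4; A->plug->D->R->H->L->B->refl->D->L'->C->R'->C->plug->G
Char 4 ('D'): step: R->7, L=4; D->plug->A->R->F->L->C->refl->F->L'->D->R'->E->plug->E
Char 5 ('B'): step: R->0, L->5 (L advanced); B->plug->B->R->F->L->G->refl->A->L'->G->R'->C->plug->G
Char 6 ('G'): step: R->1, L=5; G->plug->C->R->B->L->C->refl->F->L'->A->R'->E->plug->E
Char 7 ('A'): step: R->2, L=5; A->plug->D->R->H->L->H->refl->E->L'->C->R'->F->plug->F

F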